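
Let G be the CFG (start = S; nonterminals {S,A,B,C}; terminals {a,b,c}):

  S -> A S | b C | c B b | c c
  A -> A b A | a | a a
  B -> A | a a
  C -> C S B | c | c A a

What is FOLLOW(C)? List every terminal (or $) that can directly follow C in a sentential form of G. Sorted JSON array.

FIRST iteration:
[1]
  A via A→a: +{a}
  B via B→A: +{a}
  C via C→c: +{c}
  S via S→A S: +{a}
  S via S→b C: +{b}
  S via S→c B b: +{c}
  S: {a,b,c}  A: {a}  B: {a}  C: {c}
[2] (no change)
  S: {a,b,c}  A: {a}  B: {a}  C: {c}

FOLLOW iteration:
initialize: $ ∈ FOLLOW(S)
iter 1:
  A→A b A: FOLLOW(A) ⊇ FIRST(b) = {b}; new: +{b}
  C→C S B: FOLLOW(C) ⊇ FIRST(S) = {a,b,c}; new: +{a,b,c}
  C→C S B: FOLLOW(S) ⊇ FIRST(B) = {a}; new: +{a}
  C→C S B: FOLLOW(B) ⊇ FOLLOW(C) ⊇ {a,b,c}; new: +{a,b,c}
  C→c A a: FOLLOW(A) ⊇ FIRST(a) = {a}; new: +{a}
  S→A S: FOLLOW(A) ⊇ FIRST(S) = {a,b,c}; new: +{c}
  S→b C: FOLLOW(C) ⊇ FOLLOW(S) ⊇ {$,a}; new: +{$}
  FOLLOW[S]={$,a}  FOLLOW[A]={a,b,c}  FOLLOW[B]={a,b,c}  FOLLOW[C]={$,a,b,c}
iter 2:
  C→C S B: FOLLOW(B) ⊇ FOLLOW(C) ⊇ {$,a,b,c}; new: +{$}
  FOLLOW[S]={$,a}  FOLLOW[A]={a,b,c}  FOLLOW[B]={$,a,b,c}  FOLLOW[C]={$,a,b,c}
iter 3:
  B→A: FOLLOW(A) ⊇ FOLLOW(B) ⊇ {$,a,b,c}; new: +{$}
  FOLLOW[S]={$,a}  FOLLOW[A]={$,a,b,c}  FOLLOW[B]={$,a,b,c}  FOLLOW[C]={$,a,b,c}
iter 4: (stable)
  FOLLOW[S]={$,a}  FOLLOW[A]={$,a,b,c}  FOLLOW[B]={$,a,b,c}  FOLLOW[C]={$,a,b,c}

FOLLOW(C) = ["$", "a", "b", "c"]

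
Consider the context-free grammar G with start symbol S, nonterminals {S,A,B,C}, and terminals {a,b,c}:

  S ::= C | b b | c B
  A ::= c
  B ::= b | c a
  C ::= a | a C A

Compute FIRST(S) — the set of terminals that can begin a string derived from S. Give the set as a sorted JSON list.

Compute FIRST by fixpoint:
pass 1:
  A via A→c: +{c}
  B via B→b: +{b}
  B via B→c a: +{c}
  C via C→a: +{a}
  S via S→C: +{a}
  S via S→b b: +{b}
  S via S→c B: +{c}
  FIRST(S)={a,b,c}  FIRST(A)={c}  FIRST(B)={b,c}  FIRST(C)={a}
pass 2: (stable)
  FIRST(S)={a,b,c}  FIRST(A)={c}  FIRST(B)={b,c}  FIRST(C)={a}

FIRST(S) = ["a", "b", "c"]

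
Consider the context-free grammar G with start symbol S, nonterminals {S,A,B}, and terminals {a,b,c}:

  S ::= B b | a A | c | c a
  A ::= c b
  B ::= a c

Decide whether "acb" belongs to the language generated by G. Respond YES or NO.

Convert to CNF:
  S -> B T1 | T0 T2 | T2 A | c
  A -> T0 T1
  B -> T2 T0
  T0 -> c
  T1 -> b
  T2 -> a

CYK table (by increasing span):
  cell(0,0) a: {T2}  orig:{}
  cell(1,1) c: {S,T0}  orig:{S}
  cell(2,2) b: {T1}  orig:{}
  cell(0,1) ac: {B}
  cell(1,2) cb: {A}
  cell(0,2) acb: {S}

S ∈ T[0,2] ⇒ YES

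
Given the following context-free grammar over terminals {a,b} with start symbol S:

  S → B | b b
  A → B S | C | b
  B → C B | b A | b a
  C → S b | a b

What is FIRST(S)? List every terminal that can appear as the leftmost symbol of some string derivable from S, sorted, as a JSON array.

Compute FIRST by fixpoint:
round 1:
  A via A→b: +{b}
  B via B→b A: +{b}
  C via C→a b: +{a}
  S via S→B: +{b}
  S: {b}  A: {b}  B: {b}  C: {a}
round 2:
  A via A→C: +{a}
  B via B→C B: +{a}
  C via C→S b: +{b}
  S via S→B: +{a}
  S: {a,b}  A: {a,b}  B: {a,b}  C: {a,b}
round 3: (stable)
  S: {a,b}  A: {a,b}  B: {a,b}  C: {a,b}

FIRST(S) = ["a", "b"]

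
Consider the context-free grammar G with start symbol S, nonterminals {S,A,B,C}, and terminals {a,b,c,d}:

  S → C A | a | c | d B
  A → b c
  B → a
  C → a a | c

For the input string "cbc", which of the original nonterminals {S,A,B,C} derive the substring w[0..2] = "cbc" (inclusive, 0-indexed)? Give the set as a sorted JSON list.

CNF form of G:
  S -> C A | T3 B | a | c
  A -> T0 T1
  B -> a
  C -> T2 T2 | c
  T0 -> b
  T1 -> c
  T2 -> a
  T3 -> d

CYK table (by increasing span), restricted to cells inside w[0..2]:
  cell(0,0) c: {C,S,T1}  orig:{C,S}
  cell(1,1) b: {T0}  orig:{}
  cell(2,2) c: {C,S,T1}  orig:{C,S}
  cell(0,1) cb: ∅
  cell(1,2) bc: {A}
  cell(0,2) cbc: {S}

Original NTs in T[0,2] deriving "cbc": ["S"]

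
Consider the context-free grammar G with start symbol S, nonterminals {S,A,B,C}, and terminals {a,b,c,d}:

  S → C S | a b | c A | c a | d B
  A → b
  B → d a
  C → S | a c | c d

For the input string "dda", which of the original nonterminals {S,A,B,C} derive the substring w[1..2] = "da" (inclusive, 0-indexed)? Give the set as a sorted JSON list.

CNF form of G:
  S -> C S | T0 B | T1 T2 | T3 A | T3 T1
  A -> b
  B -> T0 T1
  C -> C S | T0 B | T1 T2 | T1 T3 | T3 A | T3 T0 | T3 T1
  T0 -> d
  T1 -> a
  T2 -> b
  T3 -> c

Fill CYK table bottom-up — only the sub-triangle for w[1..2]:
  [1..1]={T0}  "d"  orig:{}
  [2..2]={T1}  "a"  orig:{}
  [1..2]={B}  "da"

Original NTs in T[1,2] deriving "da": ["B"]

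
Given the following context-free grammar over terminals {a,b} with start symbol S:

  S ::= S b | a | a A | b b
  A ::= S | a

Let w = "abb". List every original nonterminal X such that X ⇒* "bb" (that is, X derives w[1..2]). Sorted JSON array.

Convert to CNF:
  S -> S T0 | T0 T0 | T1 A | a
  A -> S T0 | T0 T0 | T1 A | a
  T0 -> b
  T1 -> a

CYK table (by increasing span), restricted to cells inside w[1..2]:
  [1..1]={T0}  "b"  orig:{}
  [2..2]={T0}  "b"  orig:{}
  [1..2]={A,S}  "bb"

Original NTs in T[1,2] deriving "bb": ["A", "S"]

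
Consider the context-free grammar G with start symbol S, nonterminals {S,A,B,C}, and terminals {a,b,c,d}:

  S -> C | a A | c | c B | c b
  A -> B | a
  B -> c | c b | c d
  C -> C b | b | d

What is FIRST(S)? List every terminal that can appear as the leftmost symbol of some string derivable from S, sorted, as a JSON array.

FIRST sets, iterate to fixpoint:
pass 1:
  A via A→a: +{a}
  B via B→c: +{c}
  C via C→b: +{b}
  C via C→d: +{d}
  S via S→C: +{b,d}
  S via S→a A: +{a}
  S via S→c: +{c}
  FIRST[S]={a,b,c,d}  FIRST[A]={a}  FIRST[B]={c}  FIRST[C]={b,d}
pass 2:
  A via A→B: +{c}
  FIRST[S]={a,b,c,d}  FIRST[A]={a,c}  FIRST[B]={c}  FIRST[C]={b,d}
pass 3: (no change)
  FIRST[S]={a,b,c,d}  FIRST[A]={a,c}  FIRST[B]={c}  FIRST[C]={b,d}

FIRST(S) = ["a", "b", "c", "d"]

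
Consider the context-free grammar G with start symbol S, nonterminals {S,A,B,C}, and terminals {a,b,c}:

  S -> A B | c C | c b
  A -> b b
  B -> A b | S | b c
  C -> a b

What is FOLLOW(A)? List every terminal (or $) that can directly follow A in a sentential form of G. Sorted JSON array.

Compute FIRST by fixpoint:
[1]
  A via A→b b: +{b}
  B via B→A b: +{b}
  C via C→a b: +{a}
  S via S→A B: +{b}
  S via S→c C: +{c}
  FIRST[S]={b,c}  FIRST[A]={b}  FIRST[B]={b}  FIRST[C]={a}
[2]
  B via B→S: +{c}
  FIRST[S]={b,c}  FIRST[A]={b}  FIRST[B]={b,c}  FIRST[C]={a}
[3] (no change)
  FIRST[S]={b,c}  FIRST[A]={b}  FIRST[B]={b,c}  FIRST[C]={a}

FOLLOW iteration:
FOLLOW(S) := {$}
iter 1:
  B→A b: FOLLOW(A) ⊇ FIRST(b) = {b}; new: +{b}
  S→A B: FOLLOW(A) ⊇ FIRST(B) = {b,c}; new: +{c}
  S→A B: FOLLOW(B) ⊇ FOLLOW(S) ⊇ {$}; new: +{$}
  S→c C: FOLLOW(C) ⊇ FOLLOW(S) ⊇ {$}; new: +{$}
  FOLLOW(S)={$}  FOLLOW(A)={b,c}  FOLLOW(B)={$}  FOLLOW(C)={$}
iter 2: (stable)
  FOLLOW(S)={$}  FOLLOW(A)={b,c}  FOLLOW(B)={$}  FOLLOW(C)={$}

FOLLOW(A) = ["b", "c"]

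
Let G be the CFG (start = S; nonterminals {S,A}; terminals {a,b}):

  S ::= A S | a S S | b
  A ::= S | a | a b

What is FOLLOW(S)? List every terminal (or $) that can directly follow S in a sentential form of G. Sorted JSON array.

Compute FIRST by fixpoint:
iter 1:
  A via A→a: +{a}
  S via S→A S: +{a}
  S via S→b: +{b}
  FIRST(S)={a,b}  FIRST(A)={a}
iter 2:
  A via A→S: +{b}
  FIRST(S)={a,b}  FIRST(A)={a,b}
iter 3: done
  FIRST(S)={a,b}  FIRST(A)={a,b}

Compute FOLLOW by fixpoint:
initialize: $ ∈ FOLLOW(S)
pass 1:
  S→A S: FOLLOW(A) ⊇ FIRST(S) = {a,b}; new: +{a,b}
  S→a S S: FOLLOW(S) ⊇ FIRST(S) = {a,b}; new: +{a,b}
  FOLLOW(S)={$,a,b}  FOLLOW(A)={a,b}
pass 2: (stable)
  FOLLOW(S)={$,a,b}  FOLLOW(A)={a,b}

FOLLOW(S) = ["$", "a", "b"]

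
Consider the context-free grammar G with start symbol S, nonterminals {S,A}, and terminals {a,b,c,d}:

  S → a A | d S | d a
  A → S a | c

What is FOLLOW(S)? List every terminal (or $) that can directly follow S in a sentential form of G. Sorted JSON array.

FIRST sets, iterate to fixpoint:
round 1:
  A via A→c: +{c}
  S via S→a A: +{a}
  S via S→d S: +{d}
  S: {a,d}  A: {c}
round 2:
  A via A→S a: +{a,d}
  S: {a,d}  A: {a,c,d}
round 3: (stable)
  S: {a,d}  A: {a,c,d}

Compute FOLLOW by fixpoint:
initialize: $ ∈ FOLLOW(S)
iter 1:
  A→S a: FOLLOW(S) ⊇ FIRST(a) = {a}; new: +{a}
  S→a A: FOLLOW(A) ⊇ FOLLOW(S) ⊇ {$,a}; new: +{$,a}
  FOLLOW(S)={$,a}  FOLLOW(A)={$,a}
iter 2: done
  FOLLOW(S)={$,a}  FOLLOW(A)={$,a}

FOLLOW(S) = ["$", "a"]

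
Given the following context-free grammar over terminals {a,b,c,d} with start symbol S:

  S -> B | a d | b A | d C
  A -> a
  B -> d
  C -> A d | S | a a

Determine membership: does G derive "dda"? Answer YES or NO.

CNF form of G:
  S -> T0 C | T1 T0 | T2 A | d
  A -> a
  B -> d
  C -> A T0 | T0 C | T1 T0 | T1 T1 | T2 A | d
  T0 -> d
  T1 -> a
  T2 -> b

CYK table (by increasing span):
  cell(0,0) d: {B,C,S,T0}  orig:{B,C,S}
  cell(1,1) d: {B,C,S,T0}  orig:{B,C,S}
  cell(2,2) a: {A,T1}  orig:{A}
  cell(0,1) dd: {C,S}
  cell(1,2) da: ∅
  cell(0,2) dda: ∅

S ∉ T[0,2] ⇒ NO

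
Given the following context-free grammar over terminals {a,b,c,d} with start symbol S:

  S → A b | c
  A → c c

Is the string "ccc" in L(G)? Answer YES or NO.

Convert to CNF:
  S -> A T1 | c
  A -> T0 T0
  T0 -> c
  T1 -> b

CYK table (by increasing span):
  cell(0,0) c: {S,T0}  orig:{S}
  cell(1,1) c: {S,T0}  orig:{S}
  cell(2,2) c: {S,T0}  orig:{S}
  cell(0,1) cc: {A}
  cell(1,2) cc: {A}
  cell(0,2) ccc: ∅

S ∉ T[0,2] ⇒ NO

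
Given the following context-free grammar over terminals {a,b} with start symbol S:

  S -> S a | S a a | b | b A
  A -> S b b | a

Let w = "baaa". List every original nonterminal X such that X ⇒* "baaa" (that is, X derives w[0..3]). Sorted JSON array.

Convert to CNF:
  S -> S T1 | S X3 | T0 A | b
  A -> S X2 | a
  T0 -> b
  T1 -> a
  X2 -> T0 T0
  X3 -> T1 T1

Fill CYK table bottom-up, restricted to cells inside w[0..3]:
  cell(0,0) b: {S,T0}  orig:{S}
  cell(1,1) a: {A,T1}  orig:{A}
  cell(2,2) a: {A,T1}  orig:{A}
  cell(3,3) a: {A,T1}  orig:{A}
  cell(0,1) ba: {S}
  cell(1,2) aa: {X3}  orig:{}
  cell(2,3) aa: {X3}  orig:{}
  cell(0,2) baa: {S}
  cell(1,3) aaa: ∅
  cell(0,3) baaa: {S}

Original NTs in T[0,3] deriving "baaa": ["S"]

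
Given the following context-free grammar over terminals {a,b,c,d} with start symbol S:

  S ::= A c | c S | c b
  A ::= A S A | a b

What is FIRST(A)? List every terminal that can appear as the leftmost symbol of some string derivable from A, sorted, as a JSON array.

FIRST sets, iterate to fixpoint:
pass 1:
  A via A→a b: +{a}
  S via S→A c: +{a}
  S via S→c S: +{c}
  FIRST(S)={a,c}  FIRST(A)={a}
pass 2: (no change)
  FIRST(S)={a,c}  FIRST(A)={a}

FIRST(A) = ["a"]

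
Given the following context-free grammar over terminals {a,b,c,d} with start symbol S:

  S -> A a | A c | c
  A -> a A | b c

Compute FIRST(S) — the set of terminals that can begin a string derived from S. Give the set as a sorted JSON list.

Compute FIRST by fixpoint:
round 1:
  A via A→a A: +{a}
  A via A→b c: +{b}
  S via S→A a: +{a,b}
  S via S→c: +{c}
  FIRST(S)={a,b,c}  FIRST(A)={a,b}
round 2: (no change)
  FIRST(S)={a,b,c}  FIRST(A)={a,b}

FIRST(S) = ["a", "b", "c"]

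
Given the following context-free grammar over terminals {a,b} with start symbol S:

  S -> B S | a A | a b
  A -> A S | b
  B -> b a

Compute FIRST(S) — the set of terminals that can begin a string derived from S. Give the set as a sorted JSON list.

FIRST iteration:
iter 1:
  A via A→b: +{b}
  B via B→b a: +{b}
  S via S→B S: +{b}
  S via S→a A: +{a}
  FIRST(S)={a,b}  FIRST(A)={b}  FIRST(B)={b}
iter 2: — fixpoint
  FIRST(S)={a,b}  FIRST(A)={b}  FIRST(B)={b}

FIRST(S) = ["a", "b"]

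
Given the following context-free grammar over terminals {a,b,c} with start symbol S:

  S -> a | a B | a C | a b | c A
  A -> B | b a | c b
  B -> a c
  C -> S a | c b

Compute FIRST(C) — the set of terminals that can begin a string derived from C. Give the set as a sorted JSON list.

FIRST sets, iterate to fixpoint:
round 1:
  A via A→b a: +{b}
  A via A→c b: +{c}
  B via B→a c: +{a}
  C via C→c b: +{c}
  S via S→a: +{a}
  S via S→c A: +{c}
  FIRST(S)={a,c}  FIRST(A)={b,c}  FIRST(B)={a}  FIRST(C)={c}
round 2:
  A via A→B: +{a}
  C via C→S a: +{a}
  FIRST(S)={a,c}  FIRST(A)={a,b,c}  FIRST(B)={a}  FIRST(C)={a,c}
round 3: — fixpoint
  FIRST(S)={a,c}  FIRST(A)={a,b,c}  FIRST(B)={a}  FIRST(C)={a,c}

FIRST(C) = ["a", "c"]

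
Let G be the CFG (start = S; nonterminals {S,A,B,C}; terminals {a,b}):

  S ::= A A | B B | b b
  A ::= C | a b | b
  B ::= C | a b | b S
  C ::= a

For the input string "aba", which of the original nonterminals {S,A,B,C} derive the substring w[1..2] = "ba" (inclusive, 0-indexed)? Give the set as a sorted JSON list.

CNF form of G:
  S -> A A | B B | T1 T1
  A -> T0 T1 | a | b
  B -> T0 T1 | T1 S | a
  C -> a
  T0 -> a
  T1 -> b

CYK table (by increasing span) (cells [i..j] with 1 ≤ i ≤ j ≤ 2 only):
  cell(1,1) b: {A,T1}  orig:{A}
  cell(2,2) a: {A,B,C,T0}  orig:{A,B,C}
  cell(1,2) ba: {S}

Original NTs in T[1,2] deriving "ba": ["S"]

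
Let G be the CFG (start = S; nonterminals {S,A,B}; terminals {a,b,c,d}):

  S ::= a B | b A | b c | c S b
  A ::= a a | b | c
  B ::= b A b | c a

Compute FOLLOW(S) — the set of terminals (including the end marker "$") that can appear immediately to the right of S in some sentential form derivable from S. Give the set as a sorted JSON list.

Compute FIRST by fixpoint:
iter 1:
  A via A→a a: +{a}
  A via A→b: +{b}
  A via A→c: +{c}
  B via B→b A b: +{b}
  B via B→c a: +{c}
  S via S→a B: +{a}
  S via S→b A: +{b}
  S via S→c S b: +{c}
  FIRST[S]={a,b,c}  FIRST[A]={a,b,c}  FIRST[B]={b,c}
iter 2: (stable)
  FIRST[S]={a,b,c}  FIRST[A]={a,b,c}  FIRST[B]={b,c}

FOLLOW iteration:
seed FOLLOW(S) with $
iter 1:
  B→b A b: FOLLOW(A) ⊇ FIRST(b) = {b}; new: +{b}
  S→a B: FOLLOW(B) ⊇ FOLLOW(S) ⊇ {$}; new: +{$}
  S→b A: FOLLOW(A) ⊇ FOLLOW(S) ⊇ {$}; new: +{$}
  S→c S b: FOLLOW(S) ⊇ FIRST(b) = {b}; new: +{b}
  S: {$,b}  A: {$,b}  B: {$}
iter 2:
  S→a B: FOLLOW(B) ⊇ FOLLOW(S) ⊇ {$,b}; new: +{b}
  S: {$,b}  A: {$,b}  B: {$,b}
iter 3: (no change)
  S: {$,b}  A: {$,b}  B: {$,b}

FOLLOW(S) = ["$", "b"]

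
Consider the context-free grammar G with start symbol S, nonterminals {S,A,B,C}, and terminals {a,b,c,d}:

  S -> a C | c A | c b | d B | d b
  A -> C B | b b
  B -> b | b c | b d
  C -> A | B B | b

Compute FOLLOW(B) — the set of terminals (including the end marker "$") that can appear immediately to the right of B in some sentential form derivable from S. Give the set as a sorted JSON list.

FIRST sets, iterate to fixpoint:
iter 1:
  A via A→b b: +{b}
  B via B→b: +{b}
  C via C→A: +{b}
  S via S→a C: +{a}
  S via S→c A: +{c}
  S via S→d B: +{d}
  FIRST[S]={a,c,d}  FIRST[A]={b}  FIRST[B]={b}  FIRST[C]={b}
iter 2: (no change)
  FIRST[S]={a,c,d}  FIRST[A]={b}  FIRST[B]={b}  FIRST[C]={b}

FOLLOW sets:
initialize: $ ∈ FOLLOW(S)
round 1:
  A→C B: FOLLOW(C) ⊇ FIRST(B) = {b}; new: +{b}
  C→A: FOLLOW(A) ⊇ FOLLOW(C) ⊇ {b}; new: +{b}
  C→B B: FOLLOW(B) ⊇ FIRST(B) = {b}; new: +{b}
  S→a C: FOLLOW(C) ⊇ FOLLOW(S) ⊇ {$}; new: +{$}
  S→c A: FOLLOW(A) ⊇ FOLLOW(S) ⊇ {$}; new: +{$}
  S→d B: FOLLOW(B) ⊇ FOLLOW(S) ⊇ {$}; new: +{$}
  FOLLOW[S]={$}  FOLLOW[A]={$,b}  FOLLOW[B]={$,b}  FOLLOW[C]={$,b}
round 2: (stable)
  FOLLOW[S]={$}  FOLLOW[A]={$,b}  FOLLOW[B]={$,b}  FOLLOW[C]={$,b}

FOLLOW(B) = ["$", "b"]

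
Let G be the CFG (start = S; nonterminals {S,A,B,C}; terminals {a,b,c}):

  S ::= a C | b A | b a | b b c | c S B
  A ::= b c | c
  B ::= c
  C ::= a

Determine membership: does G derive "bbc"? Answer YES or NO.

CNF form of G:
  S -> T0 A | T0 T2 | T0 X3 | T1 X4 | T2 C
  A -> T0 T1 | c
  B -> c
  C -> a
  T0 -> b
  T1 -> c
  T2 -> a
  X3 -> T0 T1
  X4 -> S B

CYK fill:
  [0..0]={T0}  "b"  orig:{}
  [1..1]={T0}  "b"  orig:{}
  [2..2]={A,B,T1}  "c"  orig:{A,B}
  [0..1]=∅  "bb"
  [1..2]={A,S,X3}  "bc"  orig:{A,S}
  [0..2]={S}  "bbc"

S ∈ T[0,2] ⇒ YES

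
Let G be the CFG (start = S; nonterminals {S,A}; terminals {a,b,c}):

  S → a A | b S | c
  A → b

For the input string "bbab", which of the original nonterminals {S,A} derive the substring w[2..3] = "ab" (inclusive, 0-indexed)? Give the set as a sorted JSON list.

Convert to CNF:
  S -> T0 A | T1 S | c
  A -> b
  T0 -> a
  T1 -> b

CYK table (by increasing span) — only the sub-triangle for w[2..3]:
  T[2,2] 'a' = {T0}  orig:{}
  T[3,3] 'b' = {A,T1}  orig:{A}
  T[2,3] 'ab' = {S}

Original NTs in T[2,3] deriving "ab": ["S"]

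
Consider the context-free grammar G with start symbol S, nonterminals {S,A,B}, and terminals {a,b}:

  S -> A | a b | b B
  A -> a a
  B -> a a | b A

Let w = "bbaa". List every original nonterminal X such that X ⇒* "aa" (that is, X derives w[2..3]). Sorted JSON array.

Convert to CNF:
  S -> T0 T0 | T0 T1 | T1 B
  A -> T0 T0
  B -> T0 T0 | T1 A
  T0 -> a
  T1 -> b

CYK table (by increasing span) — only the sub-triangle for w[2..3]:
  T[2,2] 'a' = {T0}  orig:{}
  T[3,3] 'a' = {T0}  orig:{}
  T[2,3] 'aa' = {A,B,S}

Original NTs in T[2,3] deriving "aa": ["A", "B", "S"]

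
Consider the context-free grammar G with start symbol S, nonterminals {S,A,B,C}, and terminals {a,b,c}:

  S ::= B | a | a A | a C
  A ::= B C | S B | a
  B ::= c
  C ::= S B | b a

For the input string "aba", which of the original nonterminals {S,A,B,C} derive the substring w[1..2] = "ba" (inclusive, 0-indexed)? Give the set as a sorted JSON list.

Convert to CNF:
  S -> T1 A | T1 C | a | c
  A -> B C | S B | a
  B -> c
  C -> S B | T0 T1
  T0 -> b
  T1 -> a

CYK fill — only the sub-triangle for w[1..2]:
  T[1,1] 'b' = {T0}  orig:{}
  T[2,2] 'a' = {A,S,T1}  orig:{A,S}
  T[1,2] 'ba' = {C}

Original NTs in T[1,2] deriving "ba": ["C"]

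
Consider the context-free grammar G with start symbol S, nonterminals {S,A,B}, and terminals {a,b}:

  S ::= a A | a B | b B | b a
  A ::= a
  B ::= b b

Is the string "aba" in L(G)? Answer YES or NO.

Convert to CNF:
  S -> T0 B | T0 T1 | T1 A | T1 B
  A -> a
  B -> T0 T0
  T0 -> b
  T1 -> a

CYK table (by increasing span):
  T[0,0] 'a' = {A,T1}  orig:{A}
  T[1,1] 'b' = {T0}  orig:{}
  T[2,2] 'a' = {A,T1}  orig:{A}
  T[0,1] 'ab' = ∅
  T[1,2] 'ba' = {S}
  T[0,2] 'aba' = ∅

S ∉ T[0,2] ⇒ NO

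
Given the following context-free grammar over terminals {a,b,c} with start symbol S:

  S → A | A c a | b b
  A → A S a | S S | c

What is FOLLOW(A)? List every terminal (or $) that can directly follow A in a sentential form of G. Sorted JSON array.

Compute FIRST by fixpoint:
round 1:
  A via A→c: +{c}
  S via S→A: +{c}
  S via S→b b: +{b}
  FIRST(S)={b,c}  FIRST(A)={c}
round 2:
  A via A→S S: +{b}
  FIRST(S)={b,c}  FIRST(A)={b,c}
round 3: (no change)
  FIRST(S)={b,c}  FIRST(A)={b,c}

FOLLOW sets:
seed FOLLOW(S) with $
pass 1:
  A→A S a: FOLLOW(A) ⊇ FIRST(S) = {b,c}; new: +{b,c}
  A→A S a: FOLLOW(S) ⊇ FIRST(a) = {a}; new: +{a}
  A→S S: FOLLOW(S) ⊇ FIRST(S) = {b,c}; new: +{b,c}
  S→A: FOLLOW(A) ⊇ FOLLOW(S) ⊇ {$,a,b,c}; new: +{$,a}
  FOLLOW(S)={$,a,b,c}  FOLLOW(A)={$,a,b,c}
pass 2: (stable)
  FOLLOW(S)={$,a,b,c}  FOLLOW(A)={$,a,b,c}

FOLLOW(A) = ["$", "a", "b", "c"]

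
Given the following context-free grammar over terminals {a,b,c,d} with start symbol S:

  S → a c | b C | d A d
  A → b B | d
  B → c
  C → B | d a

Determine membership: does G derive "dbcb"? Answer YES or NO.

Convert to CNF:
  S -> T0 C | T1 X4 | T2 T3
  A -> T0 B | d
  B -> c
  C -> T1 T2 | c
  T0 -> b
  T1 -> d
  T2 -> a
  T3 -> c
  X4 -> A T1

Fill CYK table bottom-up:
  [0..0]={A,T1}  "d"  orig:{A}
  [1..1]={T0}  "b"  orig:{}
  [2..2]={B,C,T3}  "c"  orig:{B,C}
  [3..3]={T0}  "b"  orig:{}
  [0..1]=∅  "db"
  [1..2]={A,S}  "bc"
  [2..3]=∅  "cb"
  [0..2]=∅  "dbc"
  [1..3]=∅  "bcb"
  [0..3]=∅  "dbcb"

S ∉ T[0,3] ⇒ NO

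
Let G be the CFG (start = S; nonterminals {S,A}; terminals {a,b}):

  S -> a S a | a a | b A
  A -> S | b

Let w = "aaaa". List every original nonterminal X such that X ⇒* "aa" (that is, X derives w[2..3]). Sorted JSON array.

CNF form of G:
  S -> T0 T0 | T0 X3 | T1 A
  A -> T0 T0 | T0 X2 | T1 A | b
  T0 -> a
  T1 -> b
  X2 -> S T0
  X3 -> S T0

Fill CYK table bottom-up, restricted to cells inside w[2..3]:
  T[2,2] 'a' = {T0}  orig:{}
  T[3,3] 'a' = {T0}  orig:{}
  T[2,3] 'aa' = {A,S}

Original NTs in T[2,3] deriving "aa": ["A", "S"]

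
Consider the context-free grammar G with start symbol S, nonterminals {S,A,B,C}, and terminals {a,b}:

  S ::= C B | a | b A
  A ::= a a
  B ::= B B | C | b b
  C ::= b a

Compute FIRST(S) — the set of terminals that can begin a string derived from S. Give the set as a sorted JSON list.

FIRST iteration:
[1]
  A via A→a a: +{a}
  B via B→b b: +{b}
  C via C→b a: +{b}
  S via S→C B: +{b}
  S via S→a: +{a}
  FIRST(S)={a,b}  FIRST(A)={a}  FIRST(B)={b}  FIRST(C)={b}
[2] — fixpoint
  FIRST(S)={a,b}  FIRST(A)={a}  FIRST(B)={b}  FIRST(C)={b}

FIRST(S) = ["a", "b"]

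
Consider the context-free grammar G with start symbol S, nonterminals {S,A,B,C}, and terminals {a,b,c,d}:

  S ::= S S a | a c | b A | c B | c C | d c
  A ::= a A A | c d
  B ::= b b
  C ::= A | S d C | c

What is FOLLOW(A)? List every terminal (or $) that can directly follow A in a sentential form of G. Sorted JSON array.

FIRST sets, iterate to fixpoint:
[1]
  A via A→a A A: +{a}
  A via A→c d: +{c}
  B via B→b b: +{b}
  C via C→A: +{a,c}
  S via S→a c: +{a}
  S via S→b A: +{b}
  S via S→c B: +{c}
  S via S→d c: +{d}
  FIRST[S]={a,b,c,d}  FIRST[A]={a,c}  FIRST[B]={b}  FIRST[C]={a,c}
[2]
  C via C→S d C: +{b,d}
  FIRST[S]={a,b,c,d}  FIRST[A]={a,c}  FIRST[B]={b}  FIRST[C]={a,b,c,d}
[3] done
  FIRST[S]={a,b,c,d}  FIRST[A]={a,c}  FIRST[B]={b}  FIRST[C]={a,b,c,d}

FOLLOW sets:
FOLLOW(S) := {$}
round 1:
  A→a A A: FOLLOW(A) ⊇ FIRST(A) = {a,c}; new: +{a,c}
  C→S d C: FOLLOW(S) ⊇ FIRST(d) = {d}; new: +{d}
  S→S S a: FOLLOW(S) ⊇ FIRST(S) = {a,b,c,d}; new: +{a,b,c}
  S→b A: FOLLOW(A) ⊇ FOLLOW(S) ⊇ {$,a,b,c,d}; new: +{$,b,d}
  S→c B: FOLLOW(B) ⊇ FOLLOW(S) ⊇ {$,a,b,c,d}; new: +{$,a,b,c,d}
  S→c C: FOLLOW(C) ⊇ FOLLOW(S) ⊇ {$,a,b,c,d}; new: +{$,a,b,c,d}
  FOLLOW[S]={$,a,b,c,d}  FOLLOW[A]={$,a,b,c,d}  FOLLOW[B]={$,a,b,c,d}  FOLLOW[C]={$,a,b,c,d}
round 2: (no change)
  FOLLOW[S]={$,a,b,c,d}  FOLLOW[A]={$,a,b,c,d}  FOLLOW[B]={$,a,b,c,d}  FOLLOW[C]={$,a,b,c,d}

FOLLOW(A) = ["$", "a", "b", "c", "d"]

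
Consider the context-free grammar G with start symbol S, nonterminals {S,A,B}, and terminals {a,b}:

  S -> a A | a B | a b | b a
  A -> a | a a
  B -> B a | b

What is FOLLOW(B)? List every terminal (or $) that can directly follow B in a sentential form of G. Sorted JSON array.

Compute FIRST by fixpoint:
round 1:
  A via A→a: +{a}
  B via B→b: +{b}
  S via S→a A: +{a}
  S via S→b a: +{b}
  FIRST[S]={a,b}  FIRST[A]={a}  FIRST[B]={b}
round 2: (no change)
  FIRST[S]={a,b}  FIRST[A]={a}  FIRST[B]={b}

FOLLOW iteration:
FOLLOW(S) := {$}
round 1:
  B→B a: FOLLOW(B) ⊇ FIRST(a) = {a}; new: +{a}
  S→a A: FOLLOW(A) ⊇ FOLLOW(S) ⊇ {$}; new: +{$}
  S→a B: FOLLOW(B) ⊇ FOLLOW(S) ⊇ {$}; new: +{$}
  S: {$}  A: {$}  B: {$,a}
round 2: done
  S: {$}  A: {$}  B: {$,a}

FOLLOW(B) = ["$", "a"]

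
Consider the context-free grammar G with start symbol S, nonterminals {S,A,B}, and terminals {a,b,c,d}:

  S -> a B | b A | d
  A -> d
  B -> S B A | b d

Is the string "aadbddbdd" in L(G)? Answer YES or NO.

CNF form of G:
  S -> T0 A | T2 B | d
  A -> d
  B -> S X3 | T0 T1
  T0 -> b
  T1 -> d
  T2 -> a
  X3 -> B A

CYK table (by increasing span):
  [0..0]={T2}  "a"  orig:{}
  [1..1]={T2}  "a"  orig:{}
  [2..2]={A,S,T1}  "d"  orig:{A,S}
  [3..3]={T0}  "b"  orig:{}
  [4..4]={A,S,T1}  "d"  orig:{A,S}
  [5..5]={A,S,T1}  "d"  orig:{A,S}
  [6..6]={T0}  "b"  orig:{}
  [7..7]={A,S,T1}  "d"  orig:{A,S}
  [8..8]={A,S,T1}  "d"  orig:{A,S}
  [0..1]=∅  "aa"
  [1..2]=∅  "ad"
  [2..3]=∅  "db"
  [3..4]={B,S}  "bd"
  [4..5]=∅  "dd"
  [5..6]=∅  "db"
  [6..7]={B,S}  "bd"
  [7..8]=∅  "dd"
  [0..2]=∅  "aad"
  [1..3]=∅  "adb"
  [2..4]=∅  "dbd"
  [3..5]={X3}  "bdd"  orig:{}
  [4..6]=∅  "ddb"
  [5..7]=∅  "dbd"
  [6..8]={X3}  "bdd"  orig:{}
  [0..3]=∅  "aadb"
  [1..4]=∅  "adbd"
  [2..5]={B}  "dbdd"
  [3..6]=∅  "bddb"
  [4..7]=∅  "ddbd"
  [5..8]={B}  "dbdd"
  [0..4]=∅  "aadbd"
  [1..5]={S}  "adbdd"
  [2..6]=∅  "dbddb"
  [3..7]=∅  "bddbd"
  [4..8]=∅  "ddbdd"
  [0..5]=∅  "aadbdd"
  [1..6]=∅  "adbddb"
  [2..7]=∅  "dbddbd"
  [3..8]=∅  "bddbdd"
  [0..6]=∅  "aadbddb"
  [1..7]=∅  "adbddbd"
  [2..8]=∅  "dbddbdd"
  [0..7]=∅  "aadbddbd"
  [1..8]={B}  "adbddbdd"
  [0..8]={S}  "aadbddbdd"

S ∈ T[0,8] ⇒ YES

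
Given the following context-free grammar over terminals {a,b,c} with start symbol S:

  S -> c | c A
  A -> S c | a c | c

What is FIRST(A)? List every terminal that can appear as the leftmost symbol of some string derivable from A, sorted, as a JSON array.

FIRST sets, iterate to fixpoint:
[1]
  A via A→a c: +{a}
  A via A→c: +{c}
  S via S→c: +{c}
  FIRST[S]={c}  FIRST[A]={a,c}
[2] — fixpoint
  FIRST[S]={c}  FIRST[A]={a,c}

FIRST(A) = ["a", "c"]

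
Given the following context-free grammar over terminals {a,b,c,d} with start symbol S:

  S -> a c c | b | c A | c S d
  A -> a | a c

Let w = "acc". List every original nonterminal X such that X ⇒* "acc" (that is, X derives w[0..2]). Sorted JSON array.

Convert to CNF:
  S -> T0 X3 | T1 A | T1 X4 | b
  A -> T0 T1 | a
  T0 -> a
  T1 -> c
  T2 -> d
  X3 -> T1 T1
  X4 -> S T2

CYK table (by increasing span), restricted to cells inside w[0..2]:
  [0..0]={A,T0}  "a"  orig:{A}
  [1..1]={T1}  "c"  orig:{}
  [2..2]={T1}  "c"  orig:{}
  [0..1]={A}  "ac"
  [1..2]={X3}  "cc"  orig:{}
  [0..2]={S}  "acc"

Original NTs in T[0,2] deriving "acc": ["S"]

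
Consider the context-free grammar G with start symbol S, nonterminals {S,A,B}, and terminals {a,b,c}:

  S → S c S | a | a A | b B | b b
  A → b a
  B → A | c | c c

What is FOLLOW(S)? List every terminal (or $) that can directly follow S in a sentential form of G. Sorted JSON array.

Compute FIRST by fixpoint:
[1]
  A via A→b a: +{b}
  B via B→A: +{b}
  B via B→c: +{c}
  S via S→a: +{a}
  S via S→b B: +{b}
  FIRST(S)={a,b}  FIRST(A)={b}  FIRST(B)={b,c}
[2] (no change)
  FIRST(S)={a,b}  FIRST(A)={b}  FIRST(B)={b,c}

FOLLOW iteration:
FOLLOW(S) := {$}
iter 1:
  S→S c S: FOLLOW(S) ⊇ FIRST(c) = {c}; new: +{c}
  S→a A: FOLLOW(A) ⊇ FOLLOW(S) ⊇ {$,c}; new: +{$,c}
  S→b B: FOLLOW(B) ⊇ FOLLOW(S) ⊇ {$,c}; new: +{$,c}
  S: {$,c}  A: {$,c}  B: {$,c}
iter 2: (stable)
  S: {$,c}  A: {$,c}  B: {$,c}

FOLLOW(S) = ["$", "c"]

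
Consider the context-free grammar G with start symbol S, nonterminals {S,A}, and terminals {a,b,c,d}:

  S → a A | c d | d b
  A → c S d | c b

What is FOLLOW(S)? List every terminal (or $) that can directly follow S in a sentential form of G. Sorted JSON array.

FIRST sets, iterate to fixpoint:
iter 1:
  A via A→c S d: +{c}
  S via S→a A: +{a}
  S via S→c d: +{c}
  S via S→d b: +{d}
  S: {a,c,d}  A: {c}
iter 2: (no change)
  S: {a,c,d}  A: {c}

Compute FOLLOW by fixpoint:
seed FOLLOW(S) with $
round 1:
  A→c S d: FOLLOW(S) ⊇ FIRST(d) = {d}; new: +{d}
  S→a A: FOLLOW(A) ⊇ FOLLOW(S) ⊇ {$,d}; new: +{$,d}
  FOLLOW(S)={$,d}  FOLLOW(A)={$,d}
round 2: (no change)
  FOLLOW(S)={$,d}  FOLLOW(A)={$,d}

FOLLOW(S) = ["$", "d"]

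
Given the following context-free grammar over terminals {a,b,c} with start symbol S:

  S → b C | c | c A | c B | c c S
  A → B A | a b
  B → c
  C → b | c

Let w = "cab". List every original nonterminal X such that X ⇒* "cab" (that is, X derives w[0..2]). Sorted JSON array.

Convert to CNF:
  S -> T1 C | T2 A | T2 B | T2 X3 | c
  A -> B A | T0 T1
  B -> c
  C -> b | c
  T0 -> a
  T1 -> b
  T2 -> c
  X3 -> T2 S

CYK table (by increasing span), restricted to cells inside w[0..2]:
  cell(0,0) c: {B,C,S,T2}  orig:{B,C,S}
  cell(1,1) a: {T0}  orig:{}
  cell(2,2) b: {C,T1}  orig:{C}
  cell(0,1) ca: ∅
  cell(1,2) ab: {A}
  cell(0,2) cab: {A,S}

Original NTs in T[0,2] deriving "cab": ["A", "S"]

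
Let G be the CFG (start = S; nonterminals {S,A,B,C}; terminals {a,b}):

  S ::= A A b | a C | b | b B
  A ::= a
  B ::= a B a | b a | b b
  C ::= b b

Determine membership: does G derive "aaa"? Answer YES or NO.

CNF form of G:
  S -> A X3 | T0 C | T1 B | b
  A -> a
  B -> T0 X2 | T1 T0 | T1 T1
  C -> T1 T1
  T0 -> a
  T1 -> b
  X2 -> B T0
  X3 -> A T1

CYK fill:
  [0..0]={A,T0}  "a"  orig:{A}
  [1..1]={A,T0}  "a"  orig:{A}
  [2..2]={A,T0}  "a"  orig:{A}
  [0..1]=∅  "aa"
  [1..2]=∅  "aa"
  [0..2]=∅  "aaa"

S ∉ T[0,2] ⇒ NO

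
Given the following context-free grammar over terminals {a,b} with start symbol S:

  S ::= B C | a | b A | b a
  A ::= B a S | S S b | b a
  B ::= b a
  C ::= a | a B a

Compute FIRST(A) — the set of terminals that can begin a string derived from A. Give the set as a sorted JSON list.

FIRST sets, iterate to fixpoint:
iter 1:
  A via A→b a: +{b}
  B via B→b a: +{b}
  C via C→a: +{a}
  S via S→B C: +{b}
  S via S→a: +{a}
  FIRST(S)={a,b}  FIRST(A)={b}  FIRST(B)={b}  FIRST(C)={a}
iter 2:
  A via A→S S b: +{a}
  FIRST(S)={a,b}  FIRST(A)={a,b}  FIRST(B)={b}  FIRST(C)={a}
iter 3: — fixpoint
  FIRST(S)={a,b}  FIRST(A)={a,b}  FIRST(B)={b}  FIRST(C)={a}

FIRST(A) = ["a", "b"]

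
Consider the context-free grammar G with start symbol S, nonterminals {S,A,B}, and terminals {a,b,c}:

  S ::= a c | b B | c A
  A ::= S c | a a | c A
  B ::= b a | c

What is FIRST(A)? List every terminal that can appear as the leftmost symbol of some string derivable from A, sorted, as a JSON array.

FIRST sets, iterate to fixpoint:
[1]
  A via A→a a: +{a}
  A via A→c A: +{c}
  B via B→b a: +{b}
  B via B→c: +{c}
  S via S→a c: +{a}
  S via S→b B: +{b}
  S via S→c A: +{c}
  FIRST[S]={a,b,c}  FIRST[A]={a,c}  FIRST[B]={b,c}
[2]
  A via A→S c: +{b}
  FIRST[S]={a,b,c}  FIRST[A]={a,b,c}  FIRST[B]={b,c}
[3] (no change)
  FIRST[S]={a,b,c}  FIRST[A]={a,b,c}  FIRST[B]={b,c}

FIRST(A) = ["a", "b", "c"]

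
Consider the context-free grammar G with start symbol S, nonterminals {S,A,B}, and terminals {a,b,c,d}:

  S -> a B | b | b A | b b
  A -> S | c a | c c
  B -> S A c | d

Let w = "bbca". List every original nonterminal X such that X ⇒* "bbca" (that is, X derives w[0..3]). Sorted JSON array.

CNF form of G:
  S -> T0 B | T1 A | T1 T1 | b
  A -> T0 B | T1 A | T1 T1 | T2 T0 | T2 T2 | b
  B -> S X3 | d
  T0 -> a
  T1 -> b
  T2 -> c
  X3 -> A T2

CYK fill — only the sub-triangle for w[0..3]:
  T[0,0] 'b' = {A,S,T1}  orig:{A,S}
  T[1,1] 'b' = {A,S,T1}  orig:{A,S}
  T[2,2] 'c' = {T2}  orig:{}
  T[3,3] 'a' = {T0}  orig:{}
  T[0,1] 'bb' = {A,S}
  T[1,2] 'bc' = {X3}  orig:{}
  T[2,3] 'ca' = {A}
  T[0,2] 'bbc' = {B,X3}  orig:{B}
  T[1,3] 'bca' = {A,S}
  T[0,3] 'bbca' = {A,S}

Original NTs in T[0,3] deriving "bbca": ["A", "S"]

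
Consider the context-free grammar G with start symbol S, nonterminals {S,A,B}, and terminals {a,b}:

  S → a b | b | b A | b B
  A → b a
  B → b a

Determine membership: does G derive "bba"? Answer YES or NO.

CNF form of G:
  S -> T0 A | T0 B | T1 T0 | b
  A -> T0 T1
  B -> T0 T1
  T0 -> b
  T1 -> a

CYK table (by increasing span):
  cell(0,0) b: {S,T0}  orig:{S}
  cell(1,1) b: {S,T0}  orig:{S}
  cell(2,2) a: {T1}  orig:{}
  cell(0,1) bb: ∅
  cell(1,2) ba: {A,B}
  cell(0,2) bba: {S}

S ∈ T[0,2] ⇒ YES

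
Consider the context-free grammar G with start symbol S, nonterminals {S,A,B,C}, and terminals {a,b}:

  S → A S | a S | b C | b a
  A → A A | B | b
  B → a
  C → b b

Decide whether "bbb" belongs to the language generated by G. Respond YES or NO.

CNF form of G:
  S -> A S | T0 C | T0 T1 | T1 S
  A -> A A | a | b
  B -> a
  C -> T0 T0
  T0 -> b
  T1 -> a

Fill CYK table bottom-up:
  T[0,0] 'b' = {A,T0}  orig:{A}
  T[1,1] 'b' = {A,T0}  orig:{A}
  T[2,2] 'b' = {A,T0}  orig:{A}
  T[0,1] 'bb' = {A,C}
  T[1,2] 'bb' = {A,C}
  T[0,2] 'bbb' = {A,S}

S ∈ T[0,2] ⇒ YES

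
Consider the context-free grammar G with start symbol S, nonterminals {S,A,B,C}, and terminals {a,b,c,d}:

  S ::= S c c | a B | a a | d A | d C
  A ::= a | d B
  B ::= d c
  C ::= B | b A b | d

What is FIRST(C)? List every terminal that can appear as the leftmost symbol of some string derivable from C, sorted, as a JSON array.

FIRST iteration:
iter 1:
  A via A→a: +{a}
  A via A→d B: +{d}
  B via B→d c: +{d}
  C via C→B: +{d}
  C via C→b A b: +{b}
  S via S→a B: +{a}
  S via S→d A: +{d}
  S: {a,d}  A: {a,d}  B: {d}  C: {b,d}
iter 2: (stable)
  S: {a,d}  A: {a,d}  B: {d}  C: {b,d}

FIRST(C) = ["b", "d"]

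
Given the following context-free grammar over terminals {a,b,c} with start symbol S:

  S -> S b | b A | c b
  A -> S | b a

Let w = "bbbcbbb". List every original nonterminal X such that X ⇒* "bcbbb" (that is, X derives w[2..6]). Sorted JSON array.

CNF form of G:
  S -> S T0 | T0 A | T2 T0
  A -> S T0 | T0 A | T0 T1 | T2 T0
  T0 -> b
  T1 -> a
  T2 -> c

CYK fill — only the sub-triangle for w[2..6]:
  cell(2,2) b: {T0}  orig:{}
  cell(3,3) c: {T2}  orig:{}
  cell(4,4) b: {T0}  orig:{}
  cell(5,5) b: {T0}  orig:{}
  cell(6,6) b: {T0}  orig:{}
  cell(2,3) bc: ∅
  cell(3,4) cb: {A,S}
  cell(4,5) bb: ∅
  cell(5,6) bb: ∅
  cell(2,4) bcb: {A,S}
  cell(3,5) cbb: {A,S}
  cell(4,6) bbb: ∅
  cell(2,5) bcbb: {A,S}
  cell(3,6) cbbb: {A,S}
  cell(2,6) bcbbb: {A,S}

Original NTs in T[2,6] deriving "bcbbb": ["A", "S"]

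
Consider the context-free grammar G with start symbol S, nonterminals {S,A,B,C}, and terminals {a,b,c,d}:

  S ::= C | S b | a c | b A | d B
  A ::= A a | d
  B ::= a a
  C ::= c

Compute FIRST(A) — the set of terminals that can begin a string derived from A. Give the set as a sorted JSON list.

FIRST sets, iterate to fixpoint:
iter 1:
  A via A→d: +{d}
  B via B→a a: +{a}
  C via C→c: +{c}
  S via S→C: +{c}
  S via S→a c: +{a}
  S via S→b A: +{b}
  S via S→d B: +{d}
  S: {a,b,c,d}  A: {d}  B: {a}  C: {c}
iter 2: (no change)
  S: {a,b,c,d}  A: {d}  B: {a}  C: {c}

FIRST(A) = ["d"]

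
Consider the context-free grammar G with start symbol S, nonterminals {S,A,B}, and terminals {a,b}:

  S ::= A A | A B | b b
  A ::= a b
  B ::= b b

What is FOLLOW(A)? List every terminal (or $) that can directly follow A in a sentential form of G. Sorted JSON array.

FIRST iteration:
[1]
  A via A→a b: +{a}
  B via B→b b: +{b}
  S via S→A A: +{a}
  S via S→b b: +{b}
  S: {a,b}  A: {a}  B: {b}
[2] done
  S: {a,b}  A: {a}  B: {b}

Compute FOLLOW by fixpoint:
seed FOLLOW(S) with $
iter 1:
  S→A A: FOLLOW(A) ⊇ FIRST(A) = {a}; new: +{a}
  S→A A: FOLLOW(A) ⊇ FOLLOW(S) ⊇ {$}; new: +{$}
  S→A B: FOLLOW(A) ⊇ FIRST(B) = {b}; new: +{b}
  S→A B: FOLLOW(B) ⊇ FOLLOW(S) ⊇ {$}; new: +{$}
  FOLLOW[S]={$}  FOLLOW[A]={$,a,b}  FOLLOW[B]={$}
iter 2: done
  FOLLOW[S]={$}  FOLLOW[A]={$,a,b}  FOLLOW[B]={$}

FOLLOW(A) = ["$", "a", "b"]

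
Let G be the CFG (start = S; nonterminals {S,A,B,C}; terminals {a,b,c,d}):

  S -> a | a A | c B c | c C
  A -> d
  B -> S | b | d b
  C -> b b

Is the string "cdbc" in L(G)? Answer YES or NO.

Convert to CNF:
  S -> T0 A | T1 C | T1 X5 | a
  A -> d
  B -> T0 A | T1 C | T1 X4 | T2 T3 | a | b
  C -> T3 T3
  T0 -> a
  T1 -> c
  T2 -> d
  T3 -> b
  X4 -> B T1
  X5 -> B T1

CYK fill:
  cell(0,0) c: {T1}  orig:{}
  cell(1,1) d: {A,T2}  orig:{A}
  cell(2,2) b: {B,T3}  orig:{B}
  cell(3,3) c: {T1}  orig:{}
  cell(0,1) cd: ∅
  cell(1,2) db: {B}
  cell(2,3) bc: {X4,X5}  orig:{}
  cell(0,2) cdb: ∅
  cell(1,3) dbc: {X4,X5}  orig:{}
  cell(0,3) cdbc: {B,S}

S ∈ T[0,3] ⇒ YES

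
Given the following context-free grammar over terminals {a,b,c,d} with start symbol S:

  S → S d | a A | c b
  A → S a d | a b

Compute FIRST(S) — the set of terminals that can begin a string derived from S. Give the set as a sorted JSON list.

FIRST iteration:
iter 1:
  A via A→a b: +{a}
  S via S→a A: +{a}
  S via S→c b: +{c}
  S: {a,c}  A: {a}
iter 2:
  A via A→S a d: +{c}
  S: {a,c}  A: {a,c}
iter 3: done
  S: {a,c}  A: {a,c}

FIRST(S) = ["a", "c"]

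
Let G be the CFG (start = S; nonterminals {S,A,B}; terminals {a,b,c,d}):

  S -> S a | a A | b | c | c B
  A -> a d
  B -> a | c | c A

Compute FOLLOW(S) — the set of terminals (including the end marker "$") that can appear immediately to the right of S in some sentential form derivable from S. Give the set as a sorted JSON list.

FIRST sets, iterate to fixpoint:
round 1:
  A via A→a d: +{a}
  B via B→a: +{a}
  B via B→c: +{c}
  S via S→a A: +{a}
  S via S→b: +{b}
  S via S→c: +{c}
  FIRST[S]={a,b,c}  FIRST[A]={a}  FIRST[B]={a,c}
round 2: — fixpoint
  FIRST[S]={a,b,c}  FIRST[A]={a}  FIRST[B]={a,c}

FOLLOW sets:
FOLLOW(S) := {$}
pass 1:
  S→S a: FOLLOW(S) ⊇ FIRST(a) = {a}; new: +{a}
  S→a A: FOLLOW(A) ⊇ FOLLOW(S) ⊇ {$,a}; new: +{$,a}
  S→c B: FOLLOW(B) ⊇ FOLLOW(S) ⊇ {$,a}; new: +{$,a}
  FOLLOW[S]={$,a}  FOLLOW[A]={$,a}  FOLLOW[B]={$,a}
pass 2: done
  FOLLOW[S]={$,a}  FOLLOW[A]={$,a}  FOLLOW[B]={$,a}

FOLLOW(S) = ["$", "a"]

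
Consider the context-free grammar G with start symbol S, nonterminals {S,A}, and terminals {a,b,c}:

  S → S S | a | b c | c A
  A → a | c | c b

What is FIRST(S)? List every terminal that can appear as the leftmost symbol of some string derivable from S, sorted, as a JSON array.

FIRST sets, iterate to fixpoint:
iter 1:
  A via A→a: +{a}
  A via A→c: +{c}
  S via S→a: +{a}
  S via S→b c: +{b}
  S via S→c A: +{c}
  S: {a,b,c}  A: {a,c}
iter 2: (no change)
  S: {a,b,c}  A: {a,c}

FIRST(S) = ["a", "b", "c"]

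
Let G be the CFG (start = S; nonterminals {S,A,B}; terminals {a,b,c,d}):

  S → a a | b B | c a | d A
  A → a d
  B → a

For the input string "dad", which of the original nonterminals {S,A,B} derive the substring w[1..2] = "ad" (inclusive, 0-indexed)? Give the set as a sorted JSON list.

CNF form of G:
  S -> T0 T0 | T1 A | T2 B | T3 T0
  A -> T0 T1
  B -> a
  T0 -> a
  T1 -> d
  T2 -> b
  T3 -> c

CYK table (by increasing span) (cells [i..j] with 1 ≤ i ≤ j ≤ 2 only):
  [1..1]={B,T0}  "a"  orig:{B}
  [2..2]={T1}  "d"  orig:{}
  [1..2]={A}  "ad"

Original NTs in T[1,2] deriving "ad": ["A"]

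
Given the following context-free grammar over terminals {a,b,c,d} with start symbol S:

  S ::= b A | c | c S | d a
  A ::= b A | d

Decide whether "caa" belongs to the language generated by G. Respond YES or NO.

CNF form of G:
  S -> T0 A | T1 S | T2 T3 | c
  A -> T0 A | d
  T0 -> b
  T1 -> c
  T2 -> d
  T3 -> a

CYK table (by increasing span):
  [0..0]={S,T1}  "c"  orig:{S}
  [1..1]={T3}  "a"  orig:{}
  [2..2]={T3}  "a"  orig:{}
  [0..1]=∅  "ca"
  [1..2]=∅  "aa"
  [0..2]=∅  "caa"

S ∉ T[0,2] ⇒ NO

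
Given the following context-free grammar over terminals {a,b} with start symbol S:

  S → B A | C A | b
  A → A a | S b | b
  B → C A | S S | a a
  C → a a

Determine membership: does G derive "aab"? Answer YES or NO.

Convert to CNF:
  S -> B A | C A | b
  A -> A T0 | S T1 | b
  B -> C A | S S | T0 T0
  C -> T0 T0
  T0 -> a
  T1 -> b

CYK table (by increasing span):
  [0..0]={T0}  "a"  orig:{}
  [1..1]={T0}  "a"  orig:{}
  [2..2]={A,S,T1}  "b"  orig:{A,S}
  [0..1]={B,C}  "aa"
  [1..2]=∅  "ab"
  [0..2]={B,S}  "aab"

S ∈ T[0,2] ⇒ YES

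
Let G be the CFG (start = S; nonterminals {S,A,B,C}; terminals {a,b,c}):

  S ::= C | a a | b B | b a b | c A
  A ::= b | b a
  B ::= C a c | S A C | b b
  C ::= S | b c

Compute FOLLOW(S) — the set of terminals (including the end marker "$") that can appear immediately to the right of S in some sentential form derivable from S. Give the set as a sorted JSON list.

Compute FIRST by fixpoint:
iter 1:
  A via A→b: +{b}
  B via B→b b: +{b}
  C via C→b c: +{b}
  S via S→C: +{b}
  S via S→a a: +{a}
  S via S→c A: +{c}
  S: {a,b,c}  A: {b}  B: {b}  C: {b}
iter 2:
  B via B→S A C: +{a,c}
  C via C→S: +{a,c}
  S: {a,b,c}  A: {b}  B: {a,b,c}  C: {a,b,c}
iter 3: (stable)
  S: {a,b,c}  A: {b}  B: {a,b,c}  C: {a,b,c}

Compute FOLLOW by fixpoint:
FOLLOW(S) := {$}
iter 1:
  B→C a c: FOLLOW(C) ⊇ FIRST(a) = {a}; new: +{a}
  B→S A C: FOLLOW(S) ⊇ FIRST(A) = {b}; new: +{b}
  B→S A C: FOLLOW(A) ⊇ FIRST(C) = {a,b,c}; new: +{a,b,c}
  C→S: FOLLOW(S) ⊇ FOLLOW(C) ⊇ {a}; new: +{a}
  S→C: FOLLOW(C) ⊇ FOLLOW(S) ⊇ {$,a,b}; new: +{$,b}
  S→b B: FOLLOW(B) ⊇ FOLLOW(S) ⊇ {$,a,b}; new: +{$,a,b}
  S→c A: FOLLOW(A) ⊇ FOLLOW(S) ⊇ {$,a,b}; new: +{$}
  FOLLOW(S)={$,a,b}  FOLLOW(A)={$,a,b,c}  FOLLOW(B)={$,a,b}  FOLLOW(C)={$,a,b}
iter 2: done
  FOLLOW(S)={$,a,b}  FOLLOW(A)={$,a,b,c}  FOLLOW(B)={$,a,b}  FOLLOW(C)={$,a,b}

FOLLOW(S) = ["$", "a", "b"]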